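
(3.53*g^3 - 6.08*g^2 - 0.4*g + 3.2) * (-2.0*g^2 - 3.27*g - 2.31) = -7.06*g^5 + 0.616900000000001*g^4 + 12.5273*g^3 + 8.9528*g^2 - 9.54*g - 7.392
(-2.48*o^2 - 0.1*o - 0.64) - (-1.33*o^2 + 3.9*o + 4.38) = -1.15*o^2 - 4.0*o - 5.02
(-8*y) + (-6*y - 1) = -14*y - 1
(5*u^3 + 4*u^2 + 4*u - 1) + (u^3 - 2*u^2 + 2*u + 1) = 6*u^3 + 2*u^2 + 6*u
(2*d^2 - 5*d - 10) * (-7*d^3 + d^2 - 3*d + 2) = -14*d^5 + 37*d^4 + 59*d^3 + 9*d^2 + 20*d - 20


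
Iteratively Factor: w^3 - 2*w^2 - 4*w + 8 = (w + 2)*(w^2 - 4*w + 4) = (w - 2)*(w + 2)*(w - 2)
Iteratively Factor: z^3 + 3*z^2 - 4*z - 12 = (z + 2)*(z^2 + z - 6) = (z - 2)*(z + 2)*(z + 3)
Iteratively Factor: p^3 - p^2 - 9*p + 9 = (p - 3)*(p^2 + 2*p - 3) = (p - 3)*(p - 1)*(p + 3)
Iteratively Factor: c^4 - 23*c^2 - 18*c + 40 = (c - 1)*(c^3 + c^2 - 22*c - 40) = (c - 1)*(c + 4)*(c^2 - 3*c - 10) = (c - 5)*(c - 1)*(c + 4)*(c + 2)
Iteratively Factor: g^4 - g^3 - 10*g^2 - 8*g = (g)*(g^3 - g^2 - 10*g - 8) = g*(g + 1)*(g^2 - 2*g - 8) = g*(g - 4)*(g + 1)*(g + 2)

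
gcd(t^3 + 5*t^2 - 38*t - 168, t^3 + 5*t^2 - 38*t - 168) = t^3 + 5*t^2 - 38*t - 168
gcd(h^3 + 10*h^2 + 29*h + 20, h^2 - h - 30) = h + 5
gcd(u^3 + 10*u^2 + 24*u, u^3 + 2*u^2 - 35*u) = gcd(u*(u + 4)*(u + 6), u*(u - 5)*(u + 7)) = u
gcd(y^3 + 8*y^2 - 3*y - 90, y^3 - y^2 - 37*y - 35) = y + 5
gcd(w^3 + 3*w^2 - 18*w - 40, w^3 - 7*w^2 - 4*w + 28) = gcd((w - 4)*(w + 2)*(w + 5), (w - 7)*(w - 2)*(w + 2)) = w + 2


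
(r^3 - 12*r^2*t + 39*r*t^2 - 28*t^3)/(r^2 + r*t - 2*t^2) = (r^2 - 11*r*t + 28*t^2)/(r + 2*t)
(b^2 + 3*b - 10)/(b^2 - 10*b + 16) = (b + 5)/(b - 8)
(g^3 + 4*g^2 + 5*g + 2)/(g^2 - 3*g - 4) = (g^2 + 3*g + 2)/(g - 4)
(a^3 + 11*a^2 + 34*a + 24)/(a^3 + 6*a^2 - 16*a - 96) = (a + 1)/(a - 4)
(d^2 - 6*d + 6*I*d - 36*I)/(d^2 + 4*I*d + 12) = (d - 6)/(d - 2*I)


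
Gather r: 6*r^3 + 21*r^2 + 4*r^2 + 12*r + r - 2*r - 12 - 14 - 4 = 6*r^3 + 25*r^2 + 11*r - 30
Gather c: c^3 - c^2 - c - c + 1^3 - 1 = c^3 - c^2 - 2*c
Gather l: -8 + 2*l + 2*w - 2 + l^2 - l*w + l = l^2 + l*(3 - w) + 2*w - 10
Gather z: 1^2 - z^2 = 1 - z^2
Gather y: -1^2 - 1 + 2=0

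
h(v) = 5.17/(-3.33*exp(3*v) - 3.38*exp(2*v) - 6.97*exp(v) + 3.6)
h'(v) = 5.17*(9.99*exp(3*v) + 6.76*exp(2*v) + 6.97*exp(v))/(-3.33*exp(3*v) - 3.38*exp(2*v) - 6.97*exp(v) + 3.6)^2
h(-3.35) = 1.54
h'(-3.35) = 0.12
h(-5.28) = 1.45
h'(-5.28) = 0.01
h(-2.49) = 1.73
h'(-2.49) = 0.36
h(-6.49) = 1.44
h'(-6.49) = 0.00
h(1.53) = -0.01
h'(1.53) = 0.03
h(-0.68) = -4.20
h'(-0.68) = 22.38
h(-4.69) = 1.46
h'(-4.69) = 0.03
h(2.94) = -0.00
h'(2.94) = 0.00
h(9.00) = 0.00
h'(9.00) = 0.00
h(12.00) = 0.00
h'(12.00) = 0.00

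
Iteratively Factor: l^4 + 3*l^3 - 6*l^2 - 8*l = (l - 2)*(l^3 + 5*l^2 + 4*l) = l*(l - 2)*(l^2 + 5*l + 4) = l*(l - 2)*(l + 1)*(l + 4)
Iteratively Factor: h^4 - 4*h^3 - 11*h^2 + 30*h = (h)*(h^3 - 4*h^2 - 11*h + 30) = h*(h - 2)*(h^2 - 2*h - 15) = h*(h - 2)*(h + 3)*(h - 5)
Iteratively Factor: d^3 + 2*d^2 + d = (d + 1)*(d^2 + d) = (d + 1)^2*(d)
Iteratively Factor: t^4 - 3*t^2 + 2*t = (t - 1)*(t^3 + t^2 - 2*t) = (t - 1)^2*(t^2 + 2*t) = t*(t - 1)^2*(t + 2)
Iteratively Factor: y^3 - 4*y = (y)*(y^2 - 4) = y*(y + 2)*(y - 2)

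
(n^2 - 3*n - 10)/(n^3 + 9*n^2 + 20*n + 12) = (n - 5)/(n^2 + 7*n + 6)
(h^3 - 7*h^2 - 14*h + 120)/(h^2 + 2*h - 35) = (h^2 - 2*h - 24)/(h + 7)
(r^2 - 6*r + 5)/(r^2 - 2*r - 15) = (r - 1)/(r + 3)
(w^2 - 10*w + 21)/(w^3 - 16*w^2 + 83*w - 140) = (w - 3)/(w^2 - 9*w + 20)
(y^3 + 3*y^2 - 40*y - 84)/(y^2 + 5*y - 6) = (y^3 + 3*y^2 - 40*y - 84)/(y^2 + 5*y - 6)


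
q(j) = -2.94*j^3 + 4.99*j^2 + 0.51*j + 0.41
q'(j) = -8.82*j^2 + 9.98*j + 0.51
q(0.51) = 1.58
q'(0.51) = 3.31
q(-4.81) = 440.58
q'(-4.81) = -251.55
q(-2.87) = 109.55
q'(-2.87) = -100.78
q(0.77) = 2.42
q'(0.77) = 2.97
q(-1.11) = 10.01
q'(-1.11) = -21.43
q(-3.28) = 156.17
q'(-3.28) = -127.11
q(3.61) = -71.03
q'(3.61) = -78.41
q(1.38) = 2.89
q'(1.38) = -2.51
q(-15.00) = 11038.01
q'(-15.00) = -2133.69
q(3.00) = -32.53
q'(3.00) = -48.93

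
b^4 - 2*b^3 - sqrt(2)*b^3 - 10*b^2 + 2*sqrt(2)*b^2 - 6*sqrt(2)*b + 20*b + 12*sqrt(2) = (b - 2)*(b - 3*sqrt(2))*(b + sqrt(2))^2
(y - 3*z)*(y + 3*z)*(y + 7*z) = y^3 + 7*y^2*z - 9*y*z^2 - 63*z^3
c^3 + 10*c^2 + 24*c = c*(c + 4)*(c + 6)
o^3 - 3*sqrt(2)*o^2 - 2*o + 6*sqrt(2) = (o - 3*sqrt(2))*(o - sqrt(2))*(o + sqrt(2))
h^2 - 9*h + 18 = (h - 6)*(h - 3)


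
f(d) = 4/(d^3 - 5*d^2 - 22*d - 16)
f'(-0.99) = 4444.05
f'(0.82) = 0.08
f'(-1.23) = 7.73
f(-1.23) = 2.45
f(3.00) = -0.04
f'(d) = 4*(-3*d^2 + 10*d + 22)/(d^3 - 5*d^2 - 22*d - 16)^2 = 4*(-3*d^2 + 10*d + 22)/(-d^3 + 5*d^2 + 22*d + 16)^2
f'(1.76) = 0.03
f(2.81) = -0.04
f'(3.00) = 0.01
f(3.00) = -0.04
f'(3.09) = 0.01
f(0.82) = -0.11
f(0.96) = -0.10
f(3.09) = -0.04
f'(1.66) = 0.03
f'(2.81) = 0.01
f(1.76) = -0.06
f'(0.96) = 0.07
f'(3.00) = 0.01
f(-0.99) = -44.05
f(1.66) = -0.06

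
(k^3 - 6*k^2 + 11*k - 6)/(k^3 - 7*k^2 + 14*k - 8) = (k - 3)/(k - 4)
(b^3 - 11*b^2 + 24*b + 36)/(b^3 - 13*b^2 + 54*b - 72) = (b^2 - 5*b - 6)/(b^2 - 7*b + 12)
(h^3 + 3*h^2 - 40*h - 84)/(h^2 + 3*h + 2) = (h^2 + h - 42)/(h + 1)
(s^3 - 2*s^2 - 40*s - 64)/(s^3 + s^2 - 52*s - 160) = (s + 2)/(s + 5)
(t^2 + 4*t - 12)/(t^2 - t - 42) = (t - 2)/(t - 7)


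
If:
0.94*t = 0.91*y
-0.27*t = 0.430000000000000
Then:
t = -1.59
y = -1.65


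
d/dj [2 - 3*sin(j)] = -3*cos(j)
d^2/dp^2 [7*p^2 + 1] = 14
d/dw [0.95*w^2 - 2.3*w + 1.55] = 1.9*w - 2.3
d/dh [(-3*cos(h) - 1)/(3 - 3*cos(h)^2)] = (cos(h)^2 + 2*cos(h)/3 + 1)/sin(h)^3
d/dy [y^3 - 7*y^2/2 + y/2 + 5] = 3*y^2 - 7*y + 1/2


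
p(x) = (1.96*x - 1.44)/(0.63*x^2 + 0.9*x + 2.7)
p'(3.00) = 0.01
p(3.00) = 0.40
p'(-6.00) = -0.12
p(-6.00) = -0.66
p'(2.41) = 0.05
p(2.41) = 0.39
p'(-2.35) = -0.27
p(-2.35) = -1.49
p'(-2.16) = -0.23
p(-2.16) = -1.54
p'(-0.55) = 0.91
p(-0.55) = -1.05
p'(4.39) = -0.03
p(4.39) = 0.38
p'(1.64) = 0.18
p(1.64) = 0.30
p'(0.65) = 0.57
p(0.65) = -0.05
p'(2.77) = 0.02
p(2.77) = 0.40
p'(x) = (-1.26*x - 0.9)*(1.96*x - 1.44)/(0.63*x^2 + 0.9*x + 2.7)^2 + 1.96/(0.63*x^2 + 0.9*x + 2.7) = (-1.2348*x^2 + 1.8144*x + 6.588)/(0.3969*x^4 + 1.134*x^3 + 4.212*x^2 + 4.86*x + 7.29)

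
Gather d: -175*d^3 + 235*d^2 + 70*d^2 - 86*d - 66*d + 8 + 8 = -175*d^3 + 305*d^2 - 152*d + 16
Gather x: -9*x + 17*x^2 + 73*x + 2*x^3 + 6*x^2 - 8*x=2*x^3 + 23*x^2 + 56*x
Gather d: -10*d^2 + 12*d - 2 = -10*d^2 + 12*d - 2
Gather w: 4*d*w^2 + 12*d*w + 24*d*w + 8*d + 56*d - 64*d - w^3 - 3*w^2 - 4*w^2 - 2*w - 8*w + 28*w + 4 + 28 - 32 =-w^3 + w^2*(4*d - 7) + w*(36*d + 18)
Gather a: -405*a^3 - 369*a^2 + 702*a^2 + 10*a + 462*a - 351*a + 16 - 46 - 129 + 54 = -405*a^3 + 333*a^2 + 121*a - 105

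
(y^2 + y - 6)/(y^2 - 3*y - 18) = (y - 2)/(y - 6)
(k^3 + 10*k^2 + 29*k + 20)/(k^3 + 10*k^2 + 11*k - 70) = (k^2 + 5*k + 4)/(k^2 + 5*k - 14)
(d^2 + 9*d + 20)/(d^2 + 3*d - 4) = (d + 5)/(d - 1)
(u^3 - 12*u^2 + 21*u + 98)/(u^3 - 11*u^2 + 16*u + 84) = (u - 7)/(u - 6)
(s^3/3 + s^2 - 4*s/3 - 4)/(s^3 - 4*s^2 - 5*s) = (-s^3 - 3*s^2 + 4*s + 12)/(3*s*(-s^2 + 4*s + 5))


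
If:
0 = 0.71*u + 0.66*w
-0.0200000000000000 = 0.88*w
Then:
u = 0.02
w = -0.02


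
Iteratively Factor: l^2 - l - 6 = (l - 3)*(l + 2)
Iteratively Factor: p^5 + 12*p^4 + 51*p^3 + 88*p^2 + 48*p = (p + 3)*(p^4 + 9*p^3 + 24*p^2 + 16*p) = (p + 3)*(p + 4)*(p^3 + 5*p^2 + 4*p) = p*(p + 3)*(p + 4)*(p^2 + 5*p + 4) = p*(p + 1)*(p + 3)*(p + 4)*(p + 4)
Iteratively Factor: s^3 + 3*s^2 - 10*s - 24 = (s - 3)*(s^2 + 6*s + 8) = (s - 3)*(s + 4)*(s + 2)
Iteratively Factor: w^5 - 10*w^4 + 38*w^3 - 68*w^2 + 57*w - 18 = (w - 1)*(w^4 - 9*w^3 + 29*w^2 - 39*w + 18) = (w - 1)^2*(w^3 - 8*w^2 + 21*w - 18) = (w - 3)*(w - 1)^2*(w^2 - 5*w + 6) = (w - 3)^2*(w - 1)^2*(w - 2)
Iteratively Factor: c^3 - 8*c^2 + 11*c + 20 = (c - 4)*(c^2 - 4*c - 5) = (c - 4)*(c + 1)*(c - 5)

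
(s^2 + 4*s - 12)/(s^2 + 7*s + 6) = (s - 2)/(s + 1)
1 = 1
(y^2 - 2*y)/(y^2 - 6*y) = (y - 2)/(y - 6)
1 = 1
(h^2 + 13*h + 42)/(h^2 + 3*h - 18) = (h + 7)/(h - 3)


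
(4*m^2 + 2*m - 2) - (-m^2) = 5*m^2 + 2*m - 2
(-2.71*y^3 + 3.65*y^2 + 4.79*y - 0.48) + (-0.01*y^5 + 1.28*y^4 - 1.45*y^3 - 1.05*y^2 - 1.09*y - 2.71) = -0.01*y^5 + 1.28*y^4 - 4.16*y^3 + 2.6*y^2 + 3.7*y - 3.19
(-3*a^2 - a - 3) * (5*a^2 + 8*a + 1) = -15*a^4 - 29*a^3 - 26*a^2 - 25*a - 3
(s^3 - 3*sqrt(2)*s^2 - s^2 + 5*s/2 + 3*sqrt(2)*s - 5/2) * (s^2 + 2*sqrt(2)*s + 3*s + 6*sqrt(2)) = s^5 - sqrt(2)*s^4 + 2*s^4 - 25*s^3/2 - 2*sqrt(2)*s^3 - 19*s^2 + 8*sqrt(2)*s^2 + 10*sqrt(2)*s + 57*s/2 - 15*sqrt(2)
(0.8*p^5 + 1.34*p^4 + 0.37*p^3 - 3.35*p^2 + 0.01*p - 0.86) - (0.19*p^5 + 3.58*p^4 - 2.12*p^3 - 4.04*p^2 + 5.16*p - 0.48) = 0.61*p^5 - 2.24*p^4 + 2.49*p^3 + 0.69*p^2 - 5.15*p - 0.38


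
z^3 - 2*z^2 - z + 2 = (z - 2)*(z - 1)*(z + 1)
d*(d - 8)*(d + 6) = d^3 - 2*d^2 - 48*d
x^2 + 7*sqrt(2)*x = x*(x + 7*sqrt(2))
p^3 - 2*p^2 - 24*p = p*(p - 6)*(p + 4)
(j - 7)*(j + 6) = j^2 - j - 42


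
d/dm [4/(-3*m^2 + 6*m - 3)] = 8*(m - 1)/(3*(m^2 - 2*m + 1)^2)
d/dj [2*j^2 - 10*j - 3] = 4*j - 10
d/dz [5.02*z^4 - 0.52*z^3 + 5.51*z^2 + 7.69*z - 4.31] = 20.08*z^3 - 1.56*z^2 + 11.02*z + 7.69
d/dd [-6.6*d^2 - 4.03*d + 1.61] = -13.2*d - 4.03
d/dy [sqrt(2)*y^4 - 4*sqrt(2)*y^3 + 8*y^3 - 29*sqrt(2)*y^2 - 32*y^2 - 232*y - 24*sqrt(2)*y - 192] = 4*sqrt(2)*y^3 - 12*sqrt(2)*y^2 + 24*y^2 - 58*sqrt(2)*y - 64*y - 232 - 24*sqrt(2)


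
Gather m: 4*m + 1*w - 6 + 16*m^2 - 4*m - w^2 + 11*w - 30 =16*m^2 - w^2 + 12*w - 36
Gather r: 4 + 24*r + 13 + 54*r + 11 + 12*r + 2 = 90*r + 30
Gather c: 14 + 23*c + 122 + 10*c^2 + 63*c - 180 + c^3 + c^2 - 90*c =c^3 + 11*c^2 - 4*c - 44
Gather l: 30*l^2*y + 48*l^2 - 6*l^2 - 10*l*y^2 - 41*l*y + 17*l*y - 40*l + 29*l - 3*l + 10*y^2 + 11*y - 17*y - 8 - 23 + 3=l^2*(30*y + 42) + l*(-10*y^2 - 24*y - 14) + 10*y^2 - 6*y - 28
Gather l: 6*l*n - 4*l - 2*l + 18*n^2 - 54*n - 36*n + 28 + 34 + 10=l*(6*n - 6) + 18*n^2 - 90*n + 72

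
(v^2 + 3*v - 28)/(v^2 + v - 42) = (v - 4)/(v - 6)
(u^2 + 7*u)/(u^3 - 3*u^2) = (u + 7)/(u*(u - 3))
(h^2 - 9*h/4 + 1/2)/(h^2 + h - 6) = (h - 1/4)/(h + 3)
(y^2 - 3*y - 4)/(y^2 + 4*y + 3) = (y - 4)/(y + 3)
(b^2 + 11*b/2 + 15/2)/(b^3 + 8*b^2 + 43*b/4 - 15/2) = 2*(b + 3)/(2*b^2 + 11*b - 6)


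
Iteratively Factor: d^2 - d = (d)*(d - 1)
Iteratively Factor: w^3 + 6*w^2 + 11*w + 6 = (w + 3)*(w^2 + 3*w + 2) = (w + 2)*(w + 3)*(w + 1)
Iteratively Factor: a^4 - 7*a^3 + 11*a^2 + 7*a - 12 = (a - 3)*(a^3 - 4*a^2 - a + 4) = (a - 3)*(a + 1)*(a^2 - 5*a + 4) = (a - 4)*(a - 3)*(a + 1)*(a - 1)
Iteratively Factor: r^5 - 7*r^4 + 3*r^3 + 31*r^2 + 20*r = (r + 1)*(r^4 - 8*r^3 + 11*r^2 + 20*r) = (r - 5)*(r + 1)*(r^3 - 3*r^2 - 4*r) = (r - 5)*(r - 4)*(r + 1)*(r^2 + r) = (r - 5)*(r - 4)*(r + 1)^2*(r)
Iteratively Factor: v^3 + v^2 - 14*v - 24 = (v + 2)*(v^2 - v - 12) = (v - 4)*(v + 2)*(v + 3)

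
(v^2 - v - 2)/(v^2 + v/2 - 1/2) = 2*(v - 2)/(2*v - 1)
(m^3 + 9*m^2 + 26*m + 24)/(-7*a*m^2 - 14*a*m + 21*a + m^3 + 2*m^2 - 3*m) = (-m^2 - 6*m - 8)/(7*a*m - 7*a - m^2 + m)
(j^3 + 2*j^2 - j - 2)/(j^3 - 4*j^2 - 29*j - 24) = (j^2 + j - 2)/(j^2 - 5*j - 24)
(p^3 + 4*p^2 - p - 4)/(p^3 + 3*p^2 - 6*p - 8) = (p - 1)/(p - 2)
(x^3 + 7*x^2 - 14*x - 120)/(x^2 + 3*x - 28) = (x^2 + 11*x + 30)/(x + 7)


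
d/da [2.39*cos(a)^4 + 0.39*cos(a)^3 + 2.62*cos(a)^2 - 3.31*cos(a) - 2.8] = (-9.56*cos(a)^3 - 1.17*cos(a)^2 - 5.24*cos(a) + 3.31)*sin(a)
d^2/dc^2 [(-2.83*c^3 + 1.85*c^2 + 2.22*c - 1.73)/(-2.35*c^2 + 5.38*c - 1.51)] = (-1.4210854715202e-14*c^5 + 5.6843418860808e-14*c^4 + 72.4417939999999*c^3 - 41.2302239999999*c^2 - 45.252222*c + 43.363772)/(12.977875*c^6 - 89.13315*c^5 + 229.074945*c^4 - 270.266452*c^3 + 147.192837*c^2 - 36.800814*c + 3.442951)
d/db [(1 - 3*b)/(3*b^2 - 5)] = 3*(3*b^2 - 2*b + 5)/(9*b^4 - 30*b^2 + 25)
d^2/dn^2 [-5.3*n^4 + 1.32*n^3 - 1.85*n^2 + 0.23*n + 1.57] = -63.6*n^2 + 7.92*n - 3.7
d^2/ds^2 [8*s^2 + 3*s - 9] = 16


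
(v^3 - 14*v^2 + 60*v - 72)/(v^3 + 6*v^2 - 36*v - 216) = (v^2 - 8*v + 12)/(v^2 + 12*v + 36)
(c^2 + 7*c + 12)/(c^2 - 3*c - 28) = (c + 3)/(c - 7)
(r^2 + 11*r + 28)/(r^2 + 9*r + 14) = (r + 4)/(r + 2)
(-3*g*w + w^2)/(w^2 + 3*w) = (-3*g + w)/(w + 3)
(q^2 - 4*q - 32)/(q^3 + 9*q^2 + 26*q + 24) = (q - 8)/(q^2 + 5*q + 6)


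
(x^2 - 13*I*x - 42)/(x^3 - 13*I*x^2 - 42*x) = 1/x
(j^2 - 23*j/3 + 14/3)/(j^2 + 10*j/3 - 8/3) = (j - 7)/(j + 4)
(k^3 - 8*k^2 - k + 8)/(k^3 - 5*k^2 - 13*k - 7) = (k^2 - 9*k + 8)/(k^2 - 6*k - 7)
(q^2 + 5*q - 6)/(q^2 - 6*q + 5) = (q + 6)/(q - 5)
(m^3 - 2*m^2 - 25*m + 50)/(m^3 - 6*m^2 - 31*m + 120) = (m^2 - 7*m + 10)/(m^2 - 11*m + 24)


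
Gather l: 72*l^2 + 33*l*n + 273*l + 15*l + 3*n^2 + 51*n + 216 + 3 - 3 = 72*l^2 + l*(33*n + 288) + 3*n^2 + 51*n + 216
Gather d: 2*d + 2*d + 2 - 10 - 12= 4*d - 20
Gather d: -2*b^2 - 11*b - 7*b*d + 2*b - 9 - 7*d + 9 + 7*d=-2*b^2 - 7*b*d - 9*b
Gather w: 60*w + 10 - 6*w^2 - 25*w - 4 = -6*w^2 + 35*w + 6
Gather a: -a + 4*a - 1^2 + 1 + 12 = 3*a + 12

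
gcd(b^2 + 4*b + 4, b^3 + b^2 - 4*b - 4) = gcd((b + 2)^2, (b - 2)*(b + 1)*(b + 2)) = b + 2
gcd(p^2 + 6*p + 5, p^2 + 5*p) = p + 5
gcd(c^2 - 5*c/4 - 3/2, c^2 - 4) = c - 2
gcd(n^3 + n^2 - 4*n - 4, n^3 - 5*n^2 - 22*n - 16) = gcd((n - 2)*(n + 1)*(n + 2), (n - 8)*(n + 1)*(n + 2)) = n^2 + 3*n + 2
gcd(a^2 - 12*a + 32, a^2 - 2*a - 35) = 1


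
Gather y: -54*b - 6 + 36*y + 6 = -54*b + 36*y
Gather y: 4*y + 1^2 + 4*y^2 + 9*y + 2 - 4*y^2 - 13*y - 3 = 0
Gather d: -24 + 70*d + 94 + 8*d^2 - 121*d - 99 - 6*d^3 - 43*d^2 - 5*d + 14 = -6*d^3 - 35*d^2 - 56*d - 15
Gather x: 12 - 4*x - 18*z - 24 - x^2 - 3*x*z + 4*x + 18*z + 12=-x^2 - 3*x*z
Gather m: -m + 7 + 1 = 8 - m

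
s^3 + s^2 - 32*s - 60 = (s - 6)*(s + 2)*(s + 5)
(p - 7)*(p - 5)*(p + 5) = p^3 - 7*p^2 - 25*p + 175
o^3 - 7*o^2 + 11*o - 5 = (o - 5)*(o - 1)^2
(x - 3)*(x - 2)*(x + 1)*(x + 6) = x^4 + 2*x^3 - 23*x^2 + 12*x + 36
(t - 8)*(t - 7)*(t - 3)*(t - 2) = t^4 - 20*t^3 + 137*t^2 - 370*t + 336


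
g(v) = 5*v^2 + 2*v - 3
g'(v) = 10*v + 2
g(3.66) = 71.30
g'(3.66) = 38.60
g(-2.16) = 16.01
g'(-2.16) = -19.60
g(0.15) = -2.59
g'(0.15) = 3.50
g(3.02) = 48.64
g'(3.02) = 32.20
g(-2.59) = 25.36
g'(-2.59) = -23.90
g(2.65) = 37.41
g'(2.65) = 28.50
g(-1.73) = 8.50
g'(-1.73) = -15.30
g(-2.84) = 31.65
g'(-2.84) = -26.40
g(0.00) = -3.00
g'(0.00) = 2.00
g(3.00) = 48.00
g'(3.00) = 32.00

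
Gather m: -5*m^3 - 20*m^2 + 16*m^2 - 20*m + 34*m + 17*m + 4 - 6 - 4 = -5*m^3 - 4*m^2 + 31*m - 6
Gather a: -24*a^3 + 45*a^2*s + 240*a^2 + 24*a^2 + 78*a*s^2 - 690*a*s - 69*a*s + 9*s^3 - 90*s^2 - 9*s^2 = -24*a^3 + a^2*(45*s + 264) + a*(78*s^2 - 759*s) + 9*s^3 - 99*s^2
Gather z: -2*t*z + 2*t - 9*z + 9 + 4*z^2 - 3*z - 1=2*t + 4*z^2 + z*(-2*t - 12) + 8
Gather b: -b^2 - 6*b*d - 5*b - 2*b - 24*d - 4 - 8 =-b^2 + b*(-6*d - 7) - 24*d - 12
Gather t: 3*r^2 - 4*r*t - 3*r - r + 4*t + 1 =3*r^2 - 4*r + t*(4 - 4*r) + 1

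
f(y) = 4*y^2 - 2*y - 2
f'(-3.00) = -26.00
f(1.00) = 0.00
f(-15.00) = 928.00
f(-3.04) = 41.05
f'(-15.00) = -122.00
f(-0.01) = -1.98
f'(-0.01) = -2.08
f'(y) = 8*y - 2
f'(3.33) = 24.64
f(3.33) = 35.70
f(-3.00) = 40.00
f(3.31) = 35.20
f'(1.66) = 11.28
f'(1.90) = 13.20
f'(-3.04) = -26.32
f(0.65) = -1.61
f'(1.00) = 6.00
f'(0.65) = 3.20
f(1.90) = 8.64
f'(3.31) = 24.48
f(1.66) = 5.70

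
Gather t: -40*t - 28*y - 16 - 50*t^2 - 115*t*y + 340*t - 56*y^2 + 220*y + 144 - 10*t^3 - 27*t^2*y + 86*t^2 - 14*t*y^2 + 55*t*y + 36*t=-10*t^3 + t^2*(36 - 27*y) + t*(-14*y^2 - 60*y + 336) - 56*y^2 + 192*y + 128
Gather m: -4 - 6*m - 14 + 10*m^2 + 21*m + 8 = 10*m^2 + 15*m - 10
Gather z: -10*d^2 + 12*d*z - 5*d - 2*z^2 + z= -10*d^2 - 5*d - 2*z^2 + z*(12*d + 1)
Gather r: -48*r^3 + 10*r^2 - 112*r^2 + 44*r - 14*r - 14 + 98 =-48*r^3 - 102*r^2 + 30*r + 84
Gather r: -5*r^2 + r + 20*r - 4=-5*r^2 + 21*r - 4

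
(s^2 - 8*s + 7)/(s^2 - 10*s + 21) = (s - 1)/(s - 3)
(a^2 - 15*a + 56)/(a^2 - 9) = (a^2 - 15*a + 56)/(a^2 - 9)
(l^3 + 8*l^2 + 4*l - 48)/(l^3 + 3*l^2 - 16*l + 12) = (l + 4)/(l - 1)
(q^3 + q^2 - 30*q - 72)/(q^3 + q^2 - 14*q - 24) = (q^2 - 2*q - 24)/(q^2 - 2*q - 8)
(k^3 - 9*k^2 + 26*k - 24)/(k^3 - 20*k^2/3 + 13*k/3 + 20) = 3*(k^2 - 6*k + 8)/(3*k^2 - 11*k - 20)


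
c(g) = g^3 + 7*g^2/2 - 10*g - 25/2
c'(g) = 3*g^2 + 7*g - 10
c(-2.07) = 14.33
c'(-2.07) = -11.64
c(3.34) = 30.40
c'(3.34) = 46.85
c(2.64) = 3.89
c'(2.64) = 29.39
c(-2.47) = 18.48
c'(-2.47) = -8.99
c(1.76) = -13.81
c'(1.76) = 11.61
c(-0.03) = -12.20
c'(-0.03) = -10.21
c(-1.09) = 1.26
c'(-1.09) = -14.07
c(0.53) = -16.67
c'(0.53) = -5.45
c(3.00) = 16.00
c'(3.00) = 38.00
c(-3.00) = 22.00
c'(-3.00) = -4.00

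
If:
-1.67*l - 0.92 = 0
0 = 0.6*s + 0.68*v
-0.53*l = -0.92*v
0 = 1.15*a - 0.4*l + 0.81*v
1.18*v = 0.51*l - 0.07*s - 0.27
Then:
No Solution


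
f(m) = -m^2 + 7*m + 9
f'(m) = 7 - 2*m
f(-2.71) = -17.31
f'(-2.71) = 12.42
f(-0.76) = 3.10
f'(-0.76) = 8.52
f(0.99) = 14.95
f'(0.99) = 5.02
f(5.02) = 18.94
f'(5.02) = -3.04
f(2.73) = 20.66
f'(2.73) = 1.54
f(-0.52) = 5.09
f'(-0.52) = 8.04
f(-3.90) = -33.51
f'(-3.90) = 14.80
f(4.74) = 19.71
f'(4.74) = -2.48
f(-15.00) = -321.00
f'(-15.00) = 37.00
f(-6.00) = -69.00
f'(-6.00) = 19.00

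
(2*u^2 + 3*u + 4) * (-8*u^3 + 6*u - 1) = -16*u^5 - 24*u^4 - 20*u^3 + 16*u^2 + 21*u - 4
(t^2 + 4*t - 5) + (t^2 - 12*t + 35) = 2*t^2 - 8*t + 30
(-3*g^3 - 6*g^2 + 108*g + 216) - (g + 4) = -3*g^3 - 6*g^2 + 107*g + 212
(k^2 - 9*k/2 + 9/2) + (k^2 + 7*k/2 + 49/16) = 2*k^2 - k + 121/16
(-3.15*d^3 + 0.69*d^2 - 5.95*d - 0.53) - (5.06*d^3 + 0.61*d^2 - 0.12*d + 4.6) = -8.21*d^3 + 0.08*d^2 - 5.83*d - 5.13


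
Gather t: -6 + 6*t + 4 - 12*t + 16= 14 - 6*t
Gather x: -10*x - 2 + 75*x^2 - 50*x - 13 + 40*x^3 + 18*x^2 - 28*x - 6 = 40*x^3 + 93*x^2 - 88*x - 21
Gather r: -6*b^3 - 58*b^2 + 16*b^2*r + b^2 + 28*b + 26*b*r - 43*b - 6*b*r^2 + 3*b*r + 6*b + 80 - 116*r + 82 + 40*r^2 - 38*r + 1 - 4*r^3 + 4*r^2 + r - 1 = -6*b^3 - 57*b^2 - 9*b - 4*r^3 + r^2*(44 - 6*b) + r*(16*b^2 + 29*b - 153) + 162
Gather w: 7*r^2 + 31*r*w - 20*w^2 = 7*r^2 + 31*r*w - 20*w^2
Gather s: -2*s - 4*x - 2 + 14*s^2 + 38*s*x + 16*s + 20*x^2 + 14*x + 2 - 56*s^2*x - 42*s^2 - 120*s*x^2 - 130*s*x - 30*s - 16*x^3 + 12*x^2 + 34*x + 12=s^2*(-56*x - 28) + s*(-120*x^2 - 92*x - 16) - 16*x^3 + 32*x^2 + 44*x + 12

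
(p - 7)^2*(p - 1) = p^3 - 15*p^2 + 63*p - 49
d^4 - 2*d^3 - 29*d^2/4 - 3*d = d*(d - 4)*(d + 1/2)*(d + 3/2)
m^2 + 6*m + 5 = (m + 1)*(m + 5)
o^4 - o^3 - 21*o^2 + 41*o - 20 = (o - 4)*(o - 1)^2*(o + 5)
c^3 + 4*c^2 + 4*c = c*(c + 2)^2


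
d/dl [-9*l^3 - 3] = -27*l^2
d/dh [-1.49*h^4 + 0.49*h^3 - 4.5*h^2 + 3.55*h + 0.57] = -5.96*h^3 + 1.47*h^2 - 9.0*h + 3.55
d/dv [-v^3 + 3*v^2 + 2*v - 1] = -3*v^2 + 6*v + 2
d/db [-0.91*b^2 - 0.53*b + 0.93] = -1.82*b - 0.53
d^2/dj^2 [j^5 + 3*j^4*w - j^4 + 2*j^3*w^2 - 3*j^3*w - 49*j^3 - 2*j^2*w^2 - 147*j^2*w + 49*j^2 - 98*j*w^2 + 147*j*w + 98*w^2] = 20*j^3 + 36*j^2*w - 12*j^2 + 12*j*w^2 - 18*j*w - 294*j - 4*w^2 - 294*w + 98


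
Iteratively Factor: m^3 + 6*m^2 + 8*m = (m + 4)*(m^2 + 2*m) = m*(m + 4)*(m + 2)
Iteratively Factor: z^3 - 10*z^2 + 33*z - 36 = (z - 4)*(z^2 - 6*z + 9) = (z - 4)*(z - 3)*(z - 3)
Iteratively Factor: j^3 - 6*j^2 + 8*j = (j - 2)*(j^2 - 4*j) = j*(j - 2)*(j - 4)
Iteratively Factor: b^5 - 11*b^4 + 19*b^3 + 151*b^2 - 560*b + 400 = (b - 4)*(b^4 - 7*b^3 - 9*b^2 + 115*b - 100) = (b - 5)*(b - 4)*(b^3 - 2*b^2 - 19*b + 20) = (b - 5)*(b - 4)*(b + 4)*(b^2 - 6*b + 5) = (b - 5)^2*(b - 4)*(b + 4)*(b - 1)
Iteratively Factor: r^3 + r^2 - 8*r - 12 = (r + 2)*(r^2 - r - 6) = (r + 2)^2*(r - 3)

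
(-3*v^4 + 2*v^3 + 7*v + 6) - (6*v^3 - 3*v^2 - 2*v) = -3*v^4 - 4*v^3 + 3*v^2 + 9*v + 6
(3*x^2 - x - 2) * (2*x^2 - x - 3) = 6*x^4 - 5*x^3 - 12*x^2 + 5*x + 6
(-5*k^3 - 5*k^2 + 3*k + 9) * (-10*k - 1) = 50*k^4 + 55*k^3 - 25*k^2 - 93*k - 9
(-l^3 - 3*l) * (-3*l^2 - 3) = 3*l^5 + 12*l^3 + 9*l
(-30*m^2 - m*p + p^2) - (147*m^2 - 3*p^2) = -177*m^2 - m*p + 4*p^2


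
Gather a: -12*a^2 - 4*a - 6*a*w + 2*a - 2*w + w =-12*a^2 + a*(-6*w - 2) - w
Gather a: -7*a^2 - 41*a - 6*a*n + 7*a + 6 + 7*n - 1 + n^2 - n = -7*a^2 + a*(-6*n - 34) + n^2 + 6*n + 5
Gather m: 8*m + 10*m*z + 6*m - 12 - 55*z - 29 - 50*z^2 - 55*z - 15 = m*(10*z + 14) - 50*z^2 - 110*z - 56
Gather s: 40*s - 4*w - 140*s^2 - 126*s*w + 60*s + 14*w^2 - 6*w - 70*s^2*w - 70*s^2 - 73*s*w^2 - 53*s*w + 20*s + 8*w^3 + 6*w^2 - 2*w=s^2*(-70*w - 210) + s*(-73*w^2 - 179*w + 120) + 8*w^3 + 20*w^2 - 12*w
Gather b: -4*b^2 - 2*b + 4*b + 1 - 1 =-4*b^2 + 2*b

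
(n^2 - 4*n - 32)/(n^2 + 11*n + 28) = (n - 8)/(n + 7)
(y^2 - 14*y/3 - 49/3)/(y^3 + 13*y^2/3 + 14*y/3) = (y - 7)/(y*(y + 2))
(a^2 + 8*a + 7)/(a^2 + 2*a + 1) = (a + 7)/(a + 1)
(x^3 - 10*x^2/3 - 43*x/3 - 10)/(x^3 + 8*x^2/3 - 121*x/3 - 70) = (x + 1)/(x + 7)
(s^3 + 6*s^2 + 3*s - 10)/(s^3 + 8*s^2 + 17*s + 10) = (s - 1)/(s + 1)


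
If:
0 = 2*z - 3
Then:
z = 3/2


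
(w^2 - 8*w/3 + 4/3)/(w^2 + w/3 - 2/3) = (w - 2)/(w + 1)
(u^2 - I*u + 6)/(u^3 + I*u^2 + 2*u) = (u - 3*I)/(u*(u - I))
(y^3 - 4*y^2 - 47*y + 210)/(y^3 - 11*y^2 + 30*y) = (y + 7)/y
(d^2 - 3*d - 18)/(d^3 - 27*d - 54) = 1/(d + 3)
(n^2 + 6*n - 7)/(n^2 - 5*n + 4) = (n + 7)/(n - 4)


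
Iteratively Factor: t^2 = (t)*(t)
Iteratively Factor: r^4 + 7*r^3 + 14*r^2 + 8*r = (r + 2)*(r^3 + 5*r^2 + 4*r) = (r + 2)*(r + 4)*(r^2 + r) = (r + 1)*(r + 2)*(r + 4)*(r)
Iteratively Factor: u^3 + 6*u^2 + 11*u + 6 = (u + 3)*(u^2 + 3*u + 2) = (u + 2)*(u + 3)*(u + 1)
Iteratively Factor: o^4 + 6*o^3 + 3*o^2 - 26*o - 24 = (o + 4)*(o^3 + 2*o^2 - 5*o - 6) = (o + 3)*(o + 4)*(o^2 - o - 2) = (o + 1)*(o + 3)*(o + 4)*(o - 2)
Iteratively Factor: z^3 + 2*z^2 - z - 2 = (z + 1)*(z^2 + z - 2) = (z - 1)*(z + 1)*(z + 2)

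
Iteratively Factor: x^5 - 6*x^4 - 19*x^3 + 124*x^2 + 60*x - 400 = (x + 2)*(x^4 - 8*x^3 - 3*x^2 + 130*x - 200) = (x - 5)*(x + 2)*(x^3 - 3*x^2 - 18*x + 40) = (x - 5)*(x - 2)*(x + 2)*(x^2 - x - 20) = (x - 5)*(x - 2)*(x + 2)*(x + 4)*(x - 5)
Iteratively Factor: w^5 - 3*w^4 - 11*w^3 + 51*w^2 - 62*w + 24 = (w - 1)*(w^4 - 2*w^3 - 13*w^2 + 38*w - 24) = (w - 3)*(w - 1)*(w^3 + w^2 - 10*w + 8) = (w - 3)*(w - 1)^2*(w^2 + 2*w - 8) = (w - 3)*(w - 2)*(w - 1)^2*(w + 4)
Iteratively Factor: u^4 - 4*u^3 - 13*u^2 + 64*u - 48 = (u - 4)*(u^3 - 13*u + 12) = (u - 4)*(u - 3)*(u^2 + 3*u - 4) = (u - 4)*(u - 3)*(u - 1)*(u + 4)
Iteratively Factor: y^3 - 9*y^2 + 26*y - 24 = (y - 4)*(y^2 - 5*y + 6) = (y - 4)*(y - 2)*(y - 3)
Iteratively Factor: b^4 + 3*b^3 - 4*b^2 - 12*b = (b)*(b^3 + 3*b^2 - 4*b - 12) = b*(b + 3)*(b^2 - 4) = b*(b - 2)*(b + 3)*(b + 2)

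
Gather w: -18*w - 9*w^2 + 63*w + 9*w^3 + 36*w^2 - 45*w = 9*w^3 + 27*w^2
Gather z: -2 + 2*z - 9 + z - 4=3*z - 15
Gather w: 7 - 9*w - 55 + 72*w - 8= 63*w - 56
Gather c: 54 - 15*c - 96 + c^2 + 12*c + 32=c^2 - 3*c - 10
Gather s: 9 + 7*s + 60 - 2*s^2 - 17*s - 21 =-2*s^2 - 10*s + 48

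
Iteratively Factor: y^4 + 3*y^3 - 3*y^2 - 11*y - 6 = (y + 1)*(y^3 + 2*y^2 - 5*y - 6) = (y + 1)*(y + 3)*(y^2 - y - 2) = (y - 2)*(y + 1)*(y + 3)*(y + 1)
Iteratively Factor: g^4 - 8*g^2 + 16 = (g + 2)*(g^3 - 2*g^2 - 4*g + 8) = (g + 2)^2*(g^2 - 4*g + 4) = (g - 2)*(g + 2)^2*(g - 2)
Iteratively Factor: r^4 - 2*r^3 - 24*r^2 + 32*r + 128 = (r - 4)*(r^3 + 2*r^2 - 16*r - 32) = (r - 4)^2*(r^2 + 6*r + 8) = (r - 4)^2*(r + 2)*(r + 4)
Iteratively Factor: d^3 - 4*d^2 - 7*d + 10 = (d - 1)*(d^2 - 3*d - 10) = (d - 5)*(d - 1)*(d + 2)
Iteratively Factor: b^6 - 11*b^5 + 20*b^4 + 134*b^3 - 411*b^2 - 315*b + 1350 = (b - 5)*(b^5 - 6*b^4 - 10*b^3 + 84*b^2 + 9*b - 270) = (b - 5)*(b - 3)*(b^4 - 3*b^3 - 19*b^2 + 27*b + 90) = (b - 5)*(b - 3)^2*(b^3 - 19*b - 30) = (b - 5)*(b - 3)^2*(b + 2)*(b^2 - 2*b - 15) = (b - 5)^2*(b - 3)^2*(b + 2)*(b + 3)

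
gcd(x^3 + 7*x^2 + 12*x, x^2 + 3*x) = x^2 + 3*x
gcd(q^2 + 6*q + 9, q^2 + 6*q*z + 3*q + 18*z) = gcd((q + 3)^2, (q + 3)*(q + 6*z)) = q + 3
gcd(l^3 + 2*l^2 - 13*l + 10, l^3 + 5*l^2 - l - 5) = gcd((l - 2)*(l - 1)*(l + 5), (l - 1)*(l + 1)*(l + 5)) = l^2 + 4*l - 5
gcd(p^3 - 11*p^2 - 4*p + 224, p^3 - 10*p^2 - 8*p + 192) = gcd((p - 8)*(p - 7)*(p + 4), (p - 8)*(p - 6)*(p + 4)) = p^2 - 4*p - 32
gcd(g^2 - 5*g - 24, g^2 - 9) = g + 3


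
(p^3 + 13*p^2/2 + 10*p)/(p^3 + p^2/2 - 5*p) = (p + 4)/(p - 2)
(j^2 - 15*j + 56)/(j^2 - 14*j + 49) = (j - 8)/(j - 7)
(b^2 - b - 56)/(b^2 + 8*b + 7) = (b - 8)/(b + 1)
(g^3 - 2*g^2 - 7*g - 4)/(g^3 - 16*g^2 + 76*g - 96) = (g^3 - 2*g^2 - 7*g - 4)/(g^3 - 16*g^2 + 76*g - 96)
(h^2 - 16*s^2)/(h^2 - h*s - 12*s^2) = (h + 4*s)/(h + 3*s)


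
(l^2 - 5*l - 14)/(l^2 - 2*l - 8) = (l - 7)/(l - 4)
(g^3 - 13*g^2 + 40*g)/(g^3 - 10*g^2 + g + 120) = g/(g + 3)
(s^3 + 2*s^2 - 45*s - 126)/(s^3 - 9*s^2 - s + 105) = (s + 6)/(s - 5)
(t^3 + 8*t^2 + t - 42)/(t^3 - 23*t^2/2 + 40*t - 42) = 2*(t^2 + 10*t + 21)/(2*t^2 - 19*t + 42)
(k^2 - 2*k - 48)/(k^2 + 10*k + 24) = (k - 8)/(k + 4)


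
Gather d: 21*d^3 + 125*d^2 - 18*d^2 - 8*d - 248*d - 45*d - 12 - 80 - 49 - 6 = 21*d^3 + 107*d^2 - 301*d - 147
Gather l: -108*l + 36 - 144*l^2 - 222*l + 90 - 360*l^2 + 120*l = -504*l^2 - 210*l + 126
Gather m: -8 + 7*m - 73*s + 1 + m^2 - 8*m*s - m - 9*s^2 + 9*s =m^2 + m*(6 - 8*s) - 9*s^2 - 64*s - 7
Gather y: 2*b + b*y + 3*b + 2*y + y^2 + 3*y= 5*b + y^2 + y*(b + 5)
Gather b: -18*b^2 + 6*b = -18*b^2 + 6*b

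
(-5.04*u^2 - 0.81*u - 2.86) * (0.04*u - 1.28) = -0.2016*u^3 + 6.4188*u^2 + 0.9224*u + 3.6608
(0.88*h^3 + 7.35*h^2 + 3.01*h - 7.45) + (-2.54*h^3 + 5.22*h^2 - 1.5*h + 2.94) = -1.66*h^3 + 12.57*h^2 + 1.51*h - 4.51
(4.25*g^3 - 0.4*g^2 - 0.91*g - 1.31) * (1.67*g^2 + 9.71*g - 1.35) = 7.0975*g^5 + 40.5995*g^4 - 11.1412*g^3 - 10.4838*g^2 - 11.4916*g + 1.7685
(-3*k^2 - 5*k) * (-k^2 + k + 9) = 3*k^4 + 2*k^3 - 32*k^2 - 45*k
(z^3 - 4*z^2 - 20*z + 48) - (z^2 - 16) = z^3 - 5*z^2 - 20*z + 64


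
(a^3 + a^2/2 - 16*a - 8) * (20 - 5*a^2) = -5*a^5 - 5*a^4/2 + 100*a^3 + 50*a^2 - 320*a - 160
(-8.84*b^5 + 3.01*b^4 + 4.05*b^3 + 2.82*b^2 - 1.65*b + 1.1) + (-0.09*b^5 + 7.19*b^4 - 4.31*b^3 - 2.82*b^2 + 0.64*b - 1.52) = -8.93*b^5 + 10.2*b^4 - 0.26*b^3 - 1.01*b - 0.42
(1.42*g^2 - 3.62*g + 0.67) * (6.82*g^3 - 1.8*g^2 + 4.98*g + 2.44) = 9.6844*g^5 - 27.2444*g^4 + 18.157*g^3 - 15.7688*g^2 - 5.4962*g + 1.6348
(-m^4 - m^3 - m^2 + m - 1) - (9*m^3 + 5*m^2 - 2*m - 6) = -m^4 - 10*m^3 - 6*m^2 + 3*m + 5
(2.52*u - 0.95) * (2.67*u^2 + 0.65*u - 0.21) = 6.7284*u^3 - 0.8985*u^2 - 1.1467*u + 0.1995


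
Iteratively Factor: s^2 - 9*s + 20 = (s - 5)*(s - 4)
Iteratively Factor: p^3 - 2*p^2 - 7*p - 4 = (p + 1)*(p^2 - 3*p - 4) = (p - 4)*(p + 1)*(p + 1)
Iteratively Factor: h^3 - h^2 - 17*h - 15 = (h + 3)*(h^2 - 4*h - 5) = (h - 5)*(h + 3)*(h + 1)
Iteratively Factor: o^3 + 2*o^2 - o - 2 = (o + 1)*(o^2 + o - 2) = (o - 1)*(o + 1)*(o + 2)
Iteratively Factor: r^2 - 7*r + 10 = (r - 2)*(r - 5)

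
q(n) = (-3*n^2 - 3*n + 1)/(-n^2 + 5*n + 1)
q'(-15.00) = -0.04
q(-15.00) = 2.10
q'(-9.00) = -0.09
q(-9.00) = 1.72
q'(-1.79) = -0.47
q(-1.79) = 0.29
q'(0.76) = -1.20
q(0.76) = -0.71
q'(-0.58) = -2.35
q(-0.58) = -0.77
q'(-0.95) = -0.94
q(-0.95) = -0.25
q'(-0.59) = -2.25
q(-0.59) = -0.75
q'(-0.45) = -4.67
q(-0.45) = -1.20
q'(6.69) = -7.91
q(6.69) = 14.88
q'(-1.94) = -0.44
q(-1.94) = 0.36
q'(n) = (-6*n - 3)/(-n^2 + 5*n + 1) + (2*n - 5)*(-3*n^2 - 3*n + 1)/(-n^2 + 5*n + 1)^2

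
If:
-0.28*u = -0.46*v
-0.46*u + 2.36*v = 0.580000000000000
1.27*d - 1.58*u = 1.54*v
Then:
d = 1.18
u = 0.59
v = 0.36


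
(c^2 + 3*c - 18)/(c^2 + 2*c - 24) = (c - 3)/(c - 4)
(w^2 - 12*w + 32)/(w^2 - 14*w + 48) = (w - 4)/(w - 6)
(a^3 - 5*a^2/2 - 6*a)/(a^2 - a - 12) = a*(2*a + 3)/(2*(a + 3))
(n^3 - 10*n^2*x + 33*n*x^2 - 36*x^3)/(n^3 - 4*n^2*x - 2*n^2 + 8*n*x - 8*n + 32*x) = (n^2 - 6*n*x + 9*x^2)/(n^2 - 2*n - 8)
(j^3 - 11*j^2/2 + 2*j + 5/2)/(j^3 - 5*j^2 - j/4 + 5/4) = 2*(j - 1)/(2*j - 1)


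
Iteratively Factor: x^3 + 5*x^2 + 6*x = (x)*(x^2 + 5*x + 6) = x*(x + 3)*(x + 2)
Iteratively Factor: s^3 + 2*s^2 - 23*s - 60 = (s + 3)*(s^2 - s - 20) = (s + 3)*(s + 4)*(s - 5)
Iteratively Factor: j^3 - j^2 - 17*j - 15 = (j + 3)*(j^2 - 4*j - 5) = (j - 5)*(j + 3)*(j + 1)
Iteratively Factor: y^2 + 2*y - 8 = (y + 4)*(y - 2)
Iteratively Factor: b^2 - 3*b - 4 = (b - 4)*(b + 1)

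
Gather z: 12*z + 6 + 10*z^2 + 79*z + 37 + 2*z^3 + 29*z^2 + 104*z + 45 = 2*z^3 + 39*z^2 + 195*z + 88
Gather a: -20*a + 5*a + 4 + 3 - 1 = 6 - 15*a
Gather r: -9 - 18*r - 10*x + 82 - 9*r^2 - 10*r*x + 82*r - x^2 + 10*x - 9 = -9*r^2 + r*(64 - 10*x) - x^2 + 64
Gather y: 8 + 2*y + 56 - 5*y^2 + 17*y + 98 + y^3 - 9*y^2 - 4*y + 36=y^3 - 14*y^2 + 15*y + 198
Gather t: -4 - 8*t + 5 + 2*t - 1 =-6*t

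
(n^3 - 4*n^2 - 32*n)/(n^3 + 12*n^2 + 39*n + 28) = n*(n - 8)/(n^2 + 8*n + 7)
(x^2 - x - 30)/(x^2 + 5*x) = (x - 6)/x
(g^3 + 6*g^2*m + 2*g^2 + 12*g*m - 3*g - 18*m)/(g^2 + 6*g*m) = g + 2 - 3/g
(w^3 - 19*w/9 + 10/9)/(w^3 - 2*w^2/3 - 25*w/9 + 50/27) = 3*(w - 1)/(3*w - 5)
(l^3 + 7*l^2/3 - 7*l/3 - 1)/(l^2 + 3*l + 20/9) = 3*(3*l^3 + 7*l^2 - 7*l - 3)/(9*l^2 + 27*l + 20)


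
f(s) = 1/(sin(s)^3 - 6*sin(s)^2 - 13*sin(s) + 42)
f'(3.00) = -0.00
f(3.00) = 0.02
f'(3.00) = -0.00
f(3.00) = 0.02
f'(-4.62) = -0.00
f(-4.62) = 0.04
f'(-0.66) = 0.00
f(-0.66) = 0.02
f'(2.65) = -0.01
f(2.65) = 0.03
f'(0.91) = 0.02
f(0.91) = 0.04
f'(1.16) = 0.01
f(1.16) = 0.04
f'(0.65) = 0.01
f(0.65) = 0.03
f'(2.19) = -0.02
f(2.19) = 0.04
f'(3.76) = -0.00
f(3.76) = 0.02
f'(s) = (-3*sin(s)^2*cos(s) + 12*sin(s)*cos(s) + 13*cos(s))/(sin(s)^3 - 6*sin(s)^2 - 13*sin(s) + 42)^2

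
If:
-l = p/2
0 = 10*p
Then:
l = 0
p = 0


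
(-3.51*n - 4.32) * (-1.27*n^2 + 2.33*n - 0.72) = 4.4577*n^3 - 2.6919*n^2 - 7.5384*n + 3.1104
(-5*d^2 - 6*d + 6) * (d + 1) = -5*d^3 - 11*d^2 + 6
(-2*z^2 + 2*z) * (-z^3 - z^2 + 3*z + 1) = 2*z^5 - 8*z^3 + 4*z^2 + 2*z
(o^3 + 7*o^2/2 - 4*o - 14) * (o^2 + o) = o^5 + 9*o^4/2 - o^3/2 - 18*o^2 - 14*o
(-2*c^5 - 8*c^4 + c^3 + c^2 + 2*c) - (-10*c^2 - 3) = -2*c^5 - 8*c^4 + c^3 + 11*c^2 + 2*c + 3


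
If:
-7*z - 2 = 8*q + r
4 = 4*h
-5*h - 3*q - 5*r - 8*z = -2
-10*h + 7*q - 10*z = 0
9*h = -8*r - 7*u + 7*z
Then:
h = 1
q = 200/559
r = 5/13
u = -9684/3913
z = -419/559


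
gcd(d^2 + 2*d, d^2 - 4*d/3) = d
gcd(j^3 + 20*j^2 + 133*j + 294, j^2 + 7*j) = j + 7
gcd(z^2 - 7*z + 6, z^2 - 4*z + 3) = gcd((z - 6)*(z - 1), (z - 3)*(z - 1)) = z - 1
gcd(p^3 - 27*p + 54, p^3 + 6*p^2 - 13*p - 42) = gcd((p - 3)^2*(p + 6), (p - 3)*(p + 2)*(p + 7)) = p - 3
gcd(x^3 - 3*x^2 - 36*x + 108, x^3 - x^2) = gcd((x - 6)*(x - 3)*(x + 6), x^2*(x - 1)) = 1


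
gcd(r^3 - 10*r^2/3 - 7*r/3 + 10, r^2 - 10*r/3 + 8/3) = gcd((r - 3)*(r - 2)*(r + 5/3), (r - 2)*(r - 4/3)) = r - 2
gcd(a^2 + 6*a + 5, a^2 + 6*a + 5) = a^2 + 6*a + 5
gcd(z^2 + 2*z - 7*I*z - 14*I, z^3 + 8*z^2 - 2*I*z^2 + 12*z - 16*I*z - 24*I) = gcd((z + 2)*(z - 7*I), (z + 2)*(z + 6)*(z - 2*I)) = z + 2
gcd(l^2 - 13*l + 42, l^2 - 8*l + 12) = l - 6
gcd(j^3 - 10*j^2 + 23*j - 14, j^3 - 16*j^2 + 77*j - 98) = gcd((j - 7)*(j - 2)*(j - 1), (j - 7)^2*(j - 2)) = j^2 - 9*j + 14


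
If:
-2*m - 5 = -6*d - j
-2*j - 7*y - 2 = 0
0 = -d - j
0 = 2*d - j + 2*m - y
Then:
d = 11/18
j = -11/18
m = -35/36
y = -1/9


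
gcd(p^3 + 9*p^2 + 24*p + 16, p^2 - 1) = p + 1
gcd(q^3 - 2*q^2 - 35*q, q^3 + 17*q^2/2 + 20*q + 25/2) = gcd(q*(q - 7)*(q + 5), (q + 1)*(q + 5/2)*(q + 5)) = q + 5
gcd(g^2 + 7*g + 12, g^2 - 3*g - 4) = 1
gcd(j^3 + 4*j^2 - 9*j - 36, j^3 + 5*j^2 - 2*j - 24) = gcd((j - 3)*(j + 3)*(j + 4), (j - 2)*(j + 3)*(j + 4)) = j^2 + 7*j + 12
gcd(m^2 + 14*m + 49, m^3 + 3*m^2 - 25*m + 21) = m + 7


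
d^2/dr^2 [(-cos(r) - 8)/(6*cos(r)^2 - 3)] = (-36*sin(r)^4*cos(r) - 128*sin(r)^4 + 128*sin(r)^2 + 10*cos(r) - 9*cos(3*r) + 2*cos(5*r) + 32)/(3*(2*sin(r)^2 - 1)^3)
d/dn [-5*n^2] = -10*n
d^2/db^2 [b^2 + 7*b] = 2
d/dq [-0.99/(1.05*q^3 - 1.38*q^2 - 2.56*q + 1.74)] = (3.1185*q^2 - 2.7324*q - 2.5344)/(1.05*q^3 - 1.38*q^2 - 2.56*q + 1.74)^2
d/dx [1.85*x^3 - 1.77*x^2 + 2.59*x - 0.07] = 5.55*x^2 - 3.54*x + 2.59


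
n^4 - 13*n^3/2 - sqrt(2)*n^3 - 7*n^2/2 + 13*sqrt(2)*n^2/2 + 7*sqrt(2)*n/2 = n*(n - 7)*(n + 1/2)*(n - sqrt(2))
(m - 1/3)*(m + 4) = m^2 + 11*m/3 - 4/3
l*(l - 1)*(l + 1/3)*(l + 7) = l^4 + 19*l^3/3 - 5*l^2 - 7*l/3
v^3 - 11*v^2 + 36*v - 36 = (v - 6)*(v - 3)*(v - 2)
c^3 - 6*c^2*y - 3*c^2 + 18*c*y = c*(c - 3)*(c - 6*y)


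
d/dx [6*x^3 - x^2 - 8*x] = 18*x^2 - 2*x - 8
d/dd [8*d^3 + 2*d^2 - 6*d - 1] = 24*d^2 + 4*d - 6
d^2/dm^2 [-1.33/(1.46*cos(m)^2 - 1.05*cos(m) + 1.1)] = (11.340112*(1 - cos(m)^2)^2 - 6.11667*cos(m)^3 - 1.407539*cos(m)^2 + 13.76949*cos(m) - 10.000802)/(1.46*cos(m)^2 - 1.05*cos(m) + 1.1)^3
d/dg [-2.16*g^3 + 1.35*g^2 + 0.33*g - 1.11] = -6.48*g^2 + 2.7*g + 0.33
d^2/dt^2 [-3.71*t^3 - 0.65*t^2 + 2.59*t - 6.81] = -22.26*t - 1.3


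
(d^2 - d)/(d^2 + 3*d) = (d - 1)/(d + 3)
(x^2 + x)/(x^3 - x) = 1/(x - 1)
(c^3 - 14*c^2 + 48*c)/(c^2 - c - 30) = c*(c - 8)/(c + 5)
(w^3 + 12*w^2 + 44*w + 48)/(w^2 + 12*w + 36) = (w^2 + 6*w + 8)/(w + 6)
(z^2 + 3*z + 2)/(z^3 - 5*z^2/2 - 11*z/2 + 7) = 2*(z + 1)/(2*z^2 - 9*z + 7)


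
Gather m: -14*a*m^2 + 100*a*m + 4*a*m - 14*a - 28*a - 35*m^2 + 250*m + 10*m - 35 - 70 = -42*a + m^2*(-14*a - 35) + m*(104*a + 260) - 105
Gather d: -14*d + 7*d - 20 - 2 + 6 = -7*d - 16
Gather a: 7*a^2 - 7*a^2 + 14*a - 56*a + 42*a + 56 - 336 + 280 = 0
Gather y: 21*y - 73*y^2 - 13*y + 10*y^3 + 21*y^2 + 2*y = 10*y^3 - 52*y^2 + 10*y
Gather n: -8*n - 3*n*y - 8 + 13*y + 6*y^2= n*(-3*y - 8) + 6*y^2 + 13*y - 8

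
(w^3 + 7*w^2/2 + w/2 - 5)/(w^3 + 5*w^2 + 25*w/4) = 2*(w^2 + w - 2)/(w*(2*w + 5))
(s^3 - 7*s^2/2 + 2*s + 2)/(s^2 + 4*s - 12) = (s^2 - 3*s/2 - 1)/(s + 6)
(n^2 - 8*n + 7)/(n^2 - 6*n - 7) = (n - 1)/(n + 1)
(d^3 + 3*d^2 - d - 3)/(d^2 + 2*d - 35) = (d^3 + 3*d^2 - d - 3)/(d^2 + 2*d - 35)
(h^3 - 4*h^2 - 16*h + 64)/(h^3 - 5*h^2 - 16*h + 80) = (h - 4)/(h - 5)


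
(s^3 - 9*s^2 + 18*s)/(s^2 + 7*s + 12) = s*(s^2 - 9*s + 18)/(s^2 + 7*s + 12)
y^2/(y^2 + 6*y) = y/(y + 6)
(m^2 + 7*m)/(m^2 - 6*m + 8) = m*(m + 7)/(m^2 - 6*m + 8)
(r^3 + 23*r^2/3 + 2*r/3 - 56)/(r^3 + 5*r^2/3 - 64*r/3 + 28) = (r + 4)/(r - 2)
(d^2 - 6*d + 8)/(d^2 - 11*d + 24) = (d^2 - 6*d + 8)/(d^2 - 11*d + 24)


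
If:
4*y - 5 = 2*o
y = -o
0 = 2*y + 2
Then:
No Solution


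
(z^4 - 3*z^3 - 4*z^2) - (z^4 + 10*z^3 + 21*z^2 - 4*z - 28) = -13*z^3 - 25*z^2 + 4*z + 28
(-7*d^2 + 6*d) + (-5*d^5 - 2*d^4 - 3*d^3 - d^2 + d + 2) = -5*d^5 - 2*d^4 - 3*d^3 - 8*d^2 + 7*d + 2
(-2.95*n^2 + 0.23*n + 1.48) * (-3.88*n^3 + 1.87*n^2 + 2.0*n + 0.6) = 11.446*n^5 - 6.4089*n^4 - 11.2123*n^3 + 1.4576*n^2 + 3.098*n + 0.888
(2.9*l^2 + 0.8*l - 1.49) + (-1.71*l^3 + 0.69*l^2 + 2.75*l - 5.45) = -1.71*l^3 + 3.59*l^2 + 3.55*l - 6.94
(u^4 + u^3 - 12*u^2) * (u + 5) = u^5 + 6*u^4 - 7*u^3 - 60*u^2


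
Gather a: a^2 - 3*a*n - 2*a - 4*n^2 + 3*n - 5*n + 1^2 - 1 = a^2 + a*(-3*n - 2) - 4*n^2 - 2*n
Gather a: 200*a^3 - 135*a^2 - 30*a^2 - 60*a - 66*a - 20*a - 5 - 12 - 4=200*a^3 - 165*a^2 - 146*a - 21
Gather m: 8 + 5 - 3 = 10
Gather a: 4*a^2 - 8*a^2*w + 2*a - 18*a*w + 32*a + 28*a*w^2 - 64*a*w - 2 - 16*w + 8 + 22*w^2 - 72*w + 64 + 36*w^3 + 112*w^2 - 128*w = a^2*(4 - 8*w) + a*(28*w^2 - 82*w + 34) + 36*w^3 + 134*w^2 - 216*w + 70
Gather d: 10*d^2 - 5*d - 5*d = 10*d^2 - 10*d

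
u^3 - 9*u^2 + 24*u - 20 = (u - 5)*(u - 2)^2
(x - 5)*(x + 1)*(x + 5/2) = x^3 - 3*x^2/2 - 15*x - 25/2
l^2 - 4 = (l - 2)*(l + 2)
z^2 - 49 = (z - 7)*(z + 7)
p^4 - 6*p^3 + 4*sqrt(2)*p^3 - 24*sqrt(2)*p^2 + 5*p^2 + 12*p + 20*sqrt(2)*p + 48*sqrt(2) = (p - 4)*(p - 3)*(p + 1)*(p + 4*sqrt(2))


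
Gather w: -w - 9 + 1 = -w - 8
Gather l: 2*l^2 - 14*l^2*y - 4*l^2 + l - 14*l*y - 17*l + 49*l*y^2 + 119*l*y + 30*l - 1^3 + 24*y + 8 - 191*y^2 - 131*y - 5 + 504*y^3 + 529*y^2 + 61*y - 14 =l^2*(-14*y - 2) + l*(49*y^2 + 105*y + 14) + 504*y^3 + 338*y^2 - 46*y - 12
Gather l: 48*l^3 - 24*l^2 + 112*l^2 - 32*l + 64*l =48*l^3 + 88*l^2 + 32*l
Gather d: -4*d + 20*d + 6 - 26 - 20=16*d - 40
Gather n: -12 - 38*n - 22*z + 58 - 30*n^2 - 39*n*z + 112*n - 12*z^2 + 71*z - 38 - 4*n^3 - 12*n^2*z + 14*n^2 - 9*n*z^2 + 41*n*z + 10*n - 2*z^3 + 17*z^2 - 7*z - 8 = -4*n^3 + n^2*(-12*z - 16) + n*(-9*z^2 + 2*z + 84) - 2*z^3 + 5*z^2 + 42*z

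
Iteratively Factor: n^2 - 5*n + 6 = (n - 2)*(n - 3)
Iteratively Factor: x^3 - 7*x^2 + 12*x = (x)*(x^2 - 7*x + 12) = x*(x - 4)*(x - 3)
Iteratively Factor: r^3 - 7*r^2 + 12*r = (r)*(r^2 - 7*r + 12) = r*(r - 4)*(r - 3)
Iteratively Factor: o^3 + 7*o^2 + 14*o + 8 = (o + 2)*(o^2 + 5*o + 4) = (o + 1)*(o + 2)*(o + 4)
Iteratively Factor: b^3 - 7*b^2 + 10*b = (b - 5)*(b^2 - 2*b) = (b - 5)*(b - 2)*(b)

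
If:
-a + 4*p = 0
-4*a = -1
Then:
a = 1/4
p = 1/16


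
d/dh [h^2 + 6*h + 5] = 2*h + 6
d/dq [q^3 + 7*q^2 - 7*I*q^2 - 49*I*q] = 3*q^2 + 14*q*(1 - I) - 49*I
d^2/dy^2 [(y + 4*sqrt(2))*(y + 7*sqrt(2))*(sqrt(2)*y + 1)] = 6*sqrt(2)*y + 46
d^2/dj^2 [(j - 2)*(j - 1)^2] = 6*j - 8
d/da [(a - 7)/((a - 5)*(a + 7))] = (-a^2 + 14*a - 21)/(a^4 + 4*a^3 - 66*a^2 - 140*a + 1225)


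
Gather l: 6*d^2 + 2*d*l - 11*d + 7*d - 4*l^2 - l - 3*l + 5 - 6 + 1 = 6*d^2 - 4*d - 4*l^2 + l*(2*d - 4)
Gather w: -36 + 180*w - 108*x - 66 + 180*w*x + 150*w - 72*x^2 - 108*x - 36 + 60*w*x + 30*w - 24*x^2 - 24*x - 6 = w*(240*x + 360) - 96*x^2 - 240*x - 144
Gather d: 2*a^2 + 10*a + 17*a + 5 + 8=2*a^2 + 27*a + 13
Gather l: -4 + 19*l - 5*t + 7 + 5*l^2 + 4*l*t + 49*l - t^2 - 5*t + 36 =5*l^2 + l*(4*t + 68) - t^2 - 10*t + 39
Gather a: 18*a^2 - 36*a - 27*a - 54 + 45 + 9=18*a^2 - 63*a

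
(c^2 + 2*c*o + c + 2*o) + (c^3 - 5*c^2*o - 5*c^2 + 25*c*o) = c^3 - 5*c^2*o - 4*c^2 + 27*c*o + c + 2*o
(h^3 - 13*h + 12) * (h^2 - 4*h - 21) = h^5 - 4*h^4 - 34*h^3 + 64*h^2 + 225*h - 252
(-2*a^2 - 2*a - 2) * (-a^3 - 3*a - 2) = 2*a^5 + 2*a^4 + 8*a^3 + 10*a^2 + 10*a + 4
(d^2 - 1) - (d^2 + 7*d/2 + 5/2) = -7*d/2 - 7/2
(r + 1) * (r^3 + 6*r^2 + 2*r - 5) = r^4 + 7*r^3 + 8*r^2 - 3*r - 5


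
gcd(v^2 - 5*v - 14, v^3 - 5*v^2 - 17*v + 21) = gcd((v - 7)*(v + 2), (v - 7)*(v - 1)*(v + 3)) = v - 7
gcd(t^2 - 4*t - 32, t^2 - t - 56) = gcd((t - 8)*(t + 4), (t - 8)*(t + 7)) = t - 8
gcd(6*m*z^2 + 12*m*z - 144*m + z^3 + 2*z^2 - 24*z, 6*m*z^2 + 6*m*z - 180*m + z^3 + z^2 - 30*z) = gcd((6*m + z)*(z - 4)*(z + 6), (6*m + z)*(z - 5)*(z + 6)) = 6*m*z + 36*m + z^2 + 6*z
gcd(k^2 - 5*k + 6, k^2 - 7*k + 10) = k - 2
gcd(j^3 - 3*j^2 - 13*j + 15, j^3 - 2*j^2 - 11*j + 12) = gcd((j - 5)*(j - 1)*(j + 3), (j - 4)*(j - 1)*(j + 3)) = j^2 + 2*j - 3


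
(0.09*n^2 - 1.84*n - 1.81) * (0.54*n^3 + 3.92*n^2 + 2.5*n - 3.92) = 0.0486*n^5 - 0.6408*n^4 - 7.9652*n^3 - 12.048*n^2 + 2.6878*n + 7.0952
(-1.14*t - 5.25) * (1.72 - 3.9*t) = 4.446*t^2 + 18.5142*t - 9.03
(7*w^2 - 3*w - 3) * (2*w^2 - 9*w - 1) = 14*w^4 - 69*w^3 + 14*w^2 + 30*w + 3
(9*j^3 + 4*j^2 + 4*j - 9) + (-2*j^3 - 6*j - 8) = 7*j^3 + 4*j^2 - 2*j - 17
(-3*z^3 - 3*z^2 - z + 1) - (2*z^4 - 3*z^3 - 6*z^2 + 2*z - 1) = -2*z^4 + 3*z^2 - 3*z + 2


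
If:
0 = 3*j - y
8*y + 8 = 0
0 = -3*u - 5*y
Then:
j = -1/3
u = 5/3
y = -1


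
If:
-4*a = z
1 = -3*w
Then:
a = -z/4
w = -1/3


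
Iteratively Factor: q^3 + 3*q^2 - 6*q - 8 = (q + 4)*(q^2 - q - 2) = (q - 2)*(q + 4)*(q + 1)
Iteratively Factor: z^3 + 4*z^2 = (z + 4)*(z^2) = z*(z + 4)*(z)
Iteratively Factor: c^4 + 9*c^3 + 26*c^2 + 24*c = (c + 3)*(c^3 + 6*c^2 + 8*c) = c*(c + 3)*(c^2 + 6*c + 8) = c*(c + 3)*(c + 4)*(c + 2)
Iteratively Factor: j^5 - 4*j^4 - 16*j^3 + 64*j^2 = (j - 4)*(j^4 - 16*j^2) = j*(j - 4)*(j^3 - 16*j) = j*(j - 4)^2*(j^2 + 4*j) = j^2*(j - 4)^2*(j + 4)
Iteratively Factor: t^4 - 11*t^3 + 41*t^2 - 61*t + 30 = (t - 3)*(t^3 - 8*t^2 + 17*t - 10) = (t - 5)*(t - 3)*(t^2 - 3*t + 2) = (t - 5)*(t - 3)*(t - 2)*(t - 1)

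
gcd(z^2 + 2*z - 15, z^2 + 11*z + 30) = z + 5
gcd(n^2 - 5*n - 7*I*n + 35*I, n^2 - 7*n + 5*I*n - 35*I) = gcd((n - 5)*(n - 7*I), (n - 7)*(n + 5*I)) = 1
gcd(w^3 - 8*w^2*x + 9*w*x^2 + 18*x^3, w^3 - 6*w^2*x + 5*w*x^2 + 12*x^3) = -w^2 + 2*w*x + 3*x^2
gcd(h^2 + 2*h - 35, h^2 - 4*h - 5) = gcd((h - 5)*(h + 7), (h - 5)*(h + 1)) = h - 5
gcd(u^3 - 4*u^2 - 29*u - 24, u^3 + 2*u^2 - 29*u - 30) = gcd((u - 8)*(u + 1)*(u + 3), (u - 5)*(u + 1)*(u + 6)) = u + 1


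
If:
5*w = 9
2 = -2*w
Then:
No Solution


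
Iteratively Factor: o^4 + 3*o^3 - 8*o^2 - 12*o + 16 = (o + 2)*(o^3 + o^2 - 10*o + 8) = (o + 2)*(o + 4)*(o^2 - 3*o + 2) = (o - 1)*(o + 2)*(o + 4)*(o - 2)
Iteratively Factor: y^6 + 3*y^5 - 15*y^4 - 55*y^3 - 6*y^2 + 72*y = (y - 1)*(y^5 + 4*y^4 - 11*y^3 - 66*y^2 - 72*y) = y*(y - 1)*(y^4 + 4*y^3 - 11*y^2 - 66*y - 72) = y*(y - 1)*(y + 3)*(y^3 + y^2 - 14*y - 24) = y*(y - 4)*(y - 1)*(y + 3)*(y^2 + 5*y + 6) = y*(y - 4)*(y - 1)*(y + 2)*(y + 3)*(y + 3)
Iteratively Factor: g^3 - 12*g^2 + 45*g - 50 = (g - 5)*(g^2 - 7*g + 10) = (g - 5)^2*(g - 2)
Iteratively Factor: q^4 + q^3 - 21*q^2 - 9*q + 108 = (q - 3)*(q^3 + 4*q^2 - 9*q - 36) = (q - 3)*(q + 3)*(q^2 + q - 12) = (q - 3)*(q + 3)*(q + 4)*(q - 3)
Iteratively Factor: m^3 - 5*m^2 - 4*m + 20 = (m - 2)*(m^2 - 3*m - 10) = (m - 2)*(m + 2)*(m - 5)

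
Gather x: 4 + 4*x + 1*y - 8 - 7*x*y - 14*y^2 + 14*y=x*(4 - 7*y) - 14*y^2 + 15*y - 4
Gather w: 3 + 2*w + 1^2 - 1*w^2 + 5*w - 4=-w^2 + 7*w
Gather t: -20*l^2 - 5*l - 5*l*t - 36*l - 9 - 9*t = -20*l^2 - 41*l + t*(-5*l - 9) - 9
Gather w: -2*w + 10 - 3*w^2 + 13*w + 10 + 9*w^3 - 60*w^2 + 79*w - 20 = 9*w^3 - 63*w^2 + 90*w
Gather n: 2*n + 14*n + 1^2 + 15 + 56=16*n + 72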